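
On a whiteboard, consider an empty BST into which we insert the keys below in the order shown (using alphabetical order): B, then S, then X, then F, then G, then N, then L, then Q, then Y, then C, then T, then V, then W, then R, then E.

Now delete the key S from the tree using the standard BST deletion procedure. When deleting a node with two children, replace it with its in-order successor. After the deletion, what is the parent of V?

Resulting structure (node: left, right):
  B: L=–, R=S
  S: L=F, R=X
  X: L=T, R=Y
  F: L=C, R=G
  G: L=–, R=N
  N: L=L, R=Q
  L: L=–, R=–
  Q: L=–, R=R
  Y: L=–, R=–
  C: L=–, R=E
  T: L=–, R=V
  V: L=–, R=W
  W: L=–, R=–
  R: L=–, R=–
  E: L=–, R=–

Delete S (two children — replace with in-order successor).
After deletion, V's parent is X.

X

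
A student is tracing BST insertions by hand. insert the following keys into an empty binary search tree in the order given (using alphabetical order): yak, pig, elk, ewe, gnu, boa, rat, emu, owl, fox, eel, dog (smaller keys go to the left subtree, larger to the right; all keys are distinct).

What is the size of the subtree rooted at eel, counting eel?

yak: root
pig: left child of yak (depth 1)
elk: left child of pig (depth 2)
ewe: right child of elk (depth 3)
gnu: right child of ewe (depth 4)
boa: left child of elk (depth 3)
rat: right child of pig (depth 2)
emu: left child of ewe (depth 4)
owl: right child of gnu (depth 5)
fox: left child of gnu (depth 5)
eel: right child of boa (depth 4)
dog: left child of eel (depth 5)

Subtree rooted at eel contains: eel, dog — 2 nodes.

2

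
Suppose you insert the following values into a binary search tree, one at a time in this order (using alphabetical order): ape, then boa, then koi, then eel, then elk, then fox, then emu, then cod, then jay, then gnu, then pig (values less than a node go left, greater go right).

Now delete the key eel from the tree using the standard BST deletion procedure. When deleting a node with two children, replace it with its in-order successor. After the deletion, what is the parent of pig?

koi

Insert ape: tree is empty, so ape becomes the root.
Insert boa: boa > ape → go right. Place as right child of ape.
Insert koi: koi > ape → go right; koi > boa → go right. Place as right child of boa.
Insert eel: eel > ape → go right; eel > boa → go right; eel < koi → go left. Place as left child of koi.
Insert elk: elk > ape → go right; elk > boa → go right; elk < koi → go left; elk > eel → go right. Place as right child of eel.
Insert fox: fox > ape → go right; fox > boa → go right; fox < koi → go left; fox > eel → go right; fox > elk → go right. Place as right child of elk.
Insert emu: emu > ape → go right; emu > boa → go right; emu < koi → go left; emu > eel → go right; emu > elk → go right; emu < fox → go left. Place as left child of fox.
Insert cod: cod > ape → go right; cod > boa → go right; cod < koi → go left; cod < eel → go left. Place as left child of eel.
Insert jay: jay > ape → go right; jay > boa → go right; jay < koi → go left; jay > eel → go right; jay > elk → go right; jay > fox → go right. Place as right child of fox.
Insert gnu: gnu > ape → go right; gnu > boa → go right; gnu < koi → go left; gnu > eel → go right; gnu > elk → go right; gnu > fox → go right; gnu < jay → go left. Place as left child of jay.
Insert pig: pig > ape → go right; pig > boa → go right; pig > koi → go right. Place as right child of koi.

Delete eel (two children — replace with in-order successor).
After deletion, pig's parent is koi.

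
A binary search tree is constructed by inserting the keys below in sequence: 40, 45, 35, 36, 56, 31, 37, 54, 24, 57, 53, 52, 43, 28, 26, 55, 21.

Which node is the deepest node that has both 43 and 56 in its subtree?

Resulting structure (node: left, right):
  40: L=35, R=45
  45: L=43, R=56
  35: L=31, R=36
  36: L=–, R=37
  56: L=54, R=57
  31: L=24, R=–
  37: L=–, R=–
  54: L=53, R=55
  24: L=21, R=28
  57: L=–, R=–
  53: L=52, R=–
  52: L=–, R=–
  43: L=–, R=–
  28: L=26, R=–
  26: L=–, R=–
  55: L=–, R=–
  21: L=–, R=–

Path to 43: 40 → 45 → 43
Path to 56: 40 → 45 → 56
The paths share a prefix ending at 45, then split left and right.

45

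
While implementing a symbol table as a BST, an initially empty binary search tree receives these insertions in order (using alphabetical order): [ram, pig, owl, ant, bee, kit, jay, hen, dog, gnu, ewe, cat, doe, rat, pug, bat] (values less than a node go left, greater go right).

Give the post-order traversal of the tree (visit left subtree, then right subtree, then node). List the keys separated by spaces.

Resulting structure (node: left, right):
  ram: L=pig, R=rat
  pig: L=owl, R=pug
  owl: L=ant, R=–
  ant: L=–, R=bee
  bee: L=bat, R=kit
  kit: L=jay, R=–
  jay: L=hen, R=–
  hen: L=dog, R=–
  dog: L=cat, R=gnu
  gnu: L=ewe, R=–
  ewe: L=–, R=–
  cat: L=–, R=doe
  doe: L=–, R=–
  rat: L=–, R=–
  pug: L=–, R=–
  bat: L=–, R=–

bat doe cat ewe gnu dog hen jay kit bee ant owl pug pig rat ram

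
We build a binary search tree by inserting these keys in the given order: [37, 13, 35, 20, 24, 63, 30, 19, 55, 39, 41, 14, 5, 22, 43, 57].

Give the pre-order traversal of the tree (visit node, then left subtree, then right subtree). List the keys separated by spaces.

Insert 37: tree is empty, so 37 becomes the root.
Insert 13: 13 < 37 → go left. Place as left child of 37.
Insert 35: 35 < 37 → go left; 35 > 13 → go right. Place as right child of 13.
Insert 20: 20 < 37 → go left; 20 > 13 → go right; 20 < 35 → go left. Place as left child of 35.
Insert 24: 24 < 37 → go left; 24 > 13 → go right; 24 < 35 → go left; 24 > 20 → go right. Place as right child of 20.
Insert 63: 63 > 37 → go right. Place as right child of 37.
Insert 30: 30 < 37 → go left; 30 > 13 → go right; 30 < 35 → go left; 30 > 20 → go right; 30 > 24 → go right. Place as right child of 24.
Insert 19: 19 < 37 → go left; 19 > 13 → go right; 19 < 35 → go left; 19 < 20 → go left. Place as left child of 20.
Insert 55: 55 > 37 → go right; 55 < 63 → go left. Place as left child of 63.
Insert 39: 39 > 37 → go right; 39 < 63 → go left; 39 < 55 → go left. Place as left child of 55.
Insert 41: 41 > 37 → go right; 41 < 63 → go left; 41 < 55 → go left; 41 > 39 → go right. Place as right child of 39.
Insert 14: 14 < 37 → go left; 14 > 13 → go right; 14 < 35 → go left; 14 < 20 → go left; 14 < 19 → go left. Place as left child of 19.
Insert 5: 5 < 37 → go left; 5 < 13 → go left. Place as left child of 13.
Insert 22: 22 < 37 → go left; 22 > 13 → go right; 22 < 35 → go left; 22 > 20 → go right; 22 < 24 → go left. Place as left child of 24.
Insert 43: 43 > 37 → go right; 43 < 63 → go left; 43 < 55 → go left; 43 > 39 → go right; 43 > 41 → go right. Place as right child of 41.
Insert 57: 57 > 37 → go right; 57 < 63 → go left; 57 > 55 → go right. Place as right child of 55.

37 13 5 35 20 19 14 24 22 30 63 55 39 41 43 57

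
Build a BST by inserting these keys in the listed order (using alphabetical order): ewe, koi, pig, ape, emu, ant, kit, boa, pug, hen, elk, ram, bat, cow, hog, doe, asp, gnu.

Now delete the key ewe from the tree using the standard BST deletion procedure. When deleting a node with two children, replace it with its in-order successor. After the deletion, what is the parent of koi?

ewe: root
koi: right child of ewe (depth 1)
pig: right child of koi (depth 2)
ape: left child of ewe (depth 1)
emu: right child of ape (depth 2)
ant: left child of ape (depth 2)
kit: left child of koi (depth 2)
boa: left child of emu (depth 3)
pug: right child of pig (depth 3)
hen: left child of kit (depth 3)
elk: right child of boa (depth 4)
ram: right child of pug (depth 4)
bat: left child of boa (depth 4)
cow: left child of elk (depth 5)
hog: right child of hen (depth 4)
doe: right child of cow (depth 6)
asp: left child of bat (depth 5)
gnu: left child of hen (depth 4)

Delete ewe (two children — replace with in-order successor).
After deletion, koi's parent is gnu.

gnu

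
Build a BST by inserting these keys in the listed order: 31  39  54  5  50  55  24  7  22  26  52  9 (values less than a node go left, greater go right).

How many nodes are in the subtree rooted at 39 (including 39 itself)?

5

31: root
39: right child of 31 (depth 1)
54: right child of 39 (depth 2)
5: left child of 31 (depth 1)
50: left child of 54 (depth 3)
55: right child of 54 (depth 3)
24: right child of 5 (depth 2)
7: left child of 24 (depth 3)
22: right child of 7 (depth 4)
26: right child of 24 (depth 3)
52: right child of 50 (depth 4)
9: left child of 22 (depth 5)

Subtree rooted at 39 contains: 39, 54, 50, 52, 55 — 5 nodes.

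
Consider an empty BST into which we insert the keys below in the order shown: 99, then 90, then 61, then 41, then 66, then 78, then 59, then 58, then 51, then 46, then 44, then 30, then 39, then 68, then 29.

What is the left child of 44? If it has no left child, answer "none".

99: root
90: left child of 99 (depth 1)
61: left child of 90 (depth 2)
41: left child of 61 (depth 3)
66: right child of 61 (depth 3)
78: right child of 66 (depth 4)
59: right child of 41 (depth 4)
58: left child of 59 (depth 5)
51: left child of 58 (depth 6)
46: left child of 51 (depth 7)
44: left child of 46 (depth 8)
30: left child of 41 (depth 4)
39: right child of 30 (depth 5)
68: left child of 78 (depth 5)
29: left child of 30 (depth 5)

none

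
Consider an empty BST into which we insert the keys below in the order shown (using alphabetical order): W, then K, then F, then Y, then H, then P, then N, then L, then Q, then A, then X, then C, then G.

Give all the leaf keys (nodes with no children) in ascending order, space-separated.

W: root
K: left child of W (depth 1)
F: left child of K (depth 2)
Y: right child of W (depth 1)
H: right child of F (depth 3)
P: right child of K (depth 2)
N: left child of P (depth 3)
L: left child of N (depth 4)
Q: right child of P (depth 3)
A: left child of F (depth 3)
X: left child of Y (depth 2)
C: right child of A (depth 4)
G: left child of H (depth 4)

C G L Q X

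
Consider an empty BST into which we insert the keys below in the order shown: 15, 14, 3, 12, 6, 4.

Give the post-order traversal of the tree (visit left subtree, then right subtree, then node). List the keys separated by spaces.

4 6 12 3 14 15

Insert 15: tree is empty, so 15 becomes the root.
Insert 14: 14 < 15 → go left. Place as left child of 15.
Insert 3: 3 < 15 → go left; 3 < 14 → go left. Place as left child of 14.
Insert 12: 12 < 15 → go left; 12 < 14 → go left; 12 > 3 → go right. Place as right child of 3.
Insert 6: 6 < 15 → go left; 6 < 14 → go left; 6 > 3 → go right; 6 < 12 → go left. Place as left child of 12.
Insert 4: 4 < 15 → go left; 4 < 14 → go left; 4 > 3 → go right; 4 < 12 → go left; 4 < 6 → go left. Place as left child of 6.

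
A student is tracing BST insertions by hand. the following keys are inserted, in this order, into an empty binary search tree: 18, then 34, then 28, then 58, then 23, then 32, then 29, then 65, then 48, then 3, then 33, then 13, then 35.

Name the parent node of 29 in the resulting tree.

Insert 18: tree is empty, so 18 becomes the root.
Insert 34: 34 > 18 → go right. Place as right child of 18.
Insert 28: 28 > 18 → go right; 28 < 34 → go left. Place as left child of 34.
Insert 58: 58 > 18 → go right; 58 > 34 → go right. Place as right child of 34.
Insert 23: 23 > 18 → go right; 23 < 34 → go left; 23 < 28 → go left. Place as left child of 28.
Insert 32: 32 > 18 → go right; 32 < 34 → go left; 32 > 28 → go right. Place as right child of 28.
Insert 29: 29 > 18 → go right; 29 < 34 → go left; 29 > 28 → go right; 29 < 32 → go left. Place as left child of 32.
Insert 65: 65 > 18 → go right; 65 > 34 → go right; 65 > 58 → go right. Place as right child of 58.
Insert 48: 48 > 18 → go right; 48 > 34 → go right; 48 < 58 → go left. Place as left child of 58.
Insert 3: 3 < 18 → go left. Place as left child of 18.
Insert 33: 33 > 18 → go right; 33 < 34 → go left; 33 > 28 → go right; 33 > 32 → go right. Place as right child of 32.
Insert 13: 13 < 18 → go left; 13 > 3 → go right. Place as right child of 3.
Insert 35: 35 > 18 → go right; 35 > 34 → go right; 35 < 58 → go left; 35 < 48 → go left. Place as left child of 48.

32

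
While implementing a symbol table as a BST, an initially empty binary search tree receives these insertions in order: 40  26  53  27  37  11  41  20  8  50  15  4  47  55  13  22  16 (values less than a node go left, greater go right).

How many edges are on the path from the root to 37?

3

Insert 40: tree is empty, so 40 becomes the root.
Insert 26: 26 < 40 → go left. Place as left child of 40.
Insert 53: 53 > 40 → go right. Place as right child of 40.
Insert 27: 27 < 40 → go left; 27 > 26 → go right. Place as right child of 26.
Insert 37: 37 < 40 → go left; 37 > 26 → go right; 37 > 27 → go right. Place as right child of 27.
Insert 11: 11 < 40 → go left; 11 < 26 → go left. Place as left child of 26.
Insert 41: 41 > 40 → go right; 41 < 53 → go left. Place as left child of 53.
Insert 20: 20 < 40 → go left; 20 < 26 → go left; 20 > 11 → go right. Place as right child of 11.
Insert 8: 8 < 40 → go left; 8 < 26 → go left; 8 < 11 → go left. Place as left child of 11.
Insert 50: 50 > 40 → go right; 50 < 53 → go left; 50 > 41 → go right. Place as right child of 41.
Insert 15: 15 < 40 → go left; 15 < 26 → go left; 15 > 11 → go right; 15 < 20 → go left. Place as left child of 20.
Insert 4: 4 < 40 → go left; 4 < 26 → go left; 4 < 11 → go left; 4 < 8 → go left. Place as left child of 8.
Insert 47: 47 > 40 → go right; 47 < 53 → go left; 47 > 41 → go right; 47 < 50 → go left. Place as left child of 50.
Insert 55: 55 > 40 → go right; 55 > 53 → go right. Place as right child of 53.
Insert 13: 13 < 40 → go left; 13 < 26 → go left; 13 > 11 → go right; 13 < 20 → go left; 13 < 15 → go left. Place as left child of 15.
Insert 22: 22 < 40 → go left; 22 < 26 → go left; 22 > 11 → go right; 22 > 20 → go right. Place as right child of 20.
Insert 16: 16 < 40 → go left; 16 < 26 → go left; 16 > 11 → go right; 16 < 20 → go left; 16 > 15 → go right. Place as right child of 15.

Path to 37: 40 → 26 → 27 → 37, which is 3 edges.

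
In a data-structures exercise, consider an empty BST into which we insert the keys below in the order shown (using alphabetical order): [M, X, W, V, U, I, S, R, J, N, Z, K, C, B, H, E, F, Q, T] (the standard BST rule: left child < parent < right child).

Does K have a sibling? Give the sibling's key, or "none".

M: root
X: right child of M (depth 1)
W: left child of X (depth 2)
V: left child of W (depth 3)
U: left child of V (depth 4)
I: left child of M (depth 1)
S: left child of U (depth 5)
R: left child of S (depth 6)
J: right child of I (depth 2)
N: left child of R (depth 7)
Z: right child of X (depth 2)
K: right child of J (depth 3)
C: left child of I (depth 2)
B: left child of C (depth 3)
H: right child of C (depth 3)
E: left child of H (depth 4)
F: right child of E (depth 5)
Q: right child of N (depth 8)
T: right child of S (depth 6)

K's parent is J, which has only one child.

none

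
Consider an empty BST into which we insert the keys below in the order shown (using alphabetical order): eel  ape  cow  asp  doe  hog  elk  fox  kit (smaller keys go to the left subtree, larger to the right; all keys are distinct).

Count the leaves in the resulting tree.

Insert eel: tree is empty, so eel becomes the root.
Insert ape: ape < eel → go left. Place as left child of eel.
Insert cow: cow < eel → go left; cow > ape → go right. Place as right child of ape.
Insert asp: asp < eel → go left; asp > ape → go right; asp < cow → go left. Place as left child of cow.
Insert doe: doe < eel → go left; doe > ape → go right; doe > cow → go right. Place as right child of cow.
Insert hog: hog > eel → go right. Place as right child of eel.
Insert elk: elk > eel → go right; elk < hog → go left. Place as left child of hog.
Insert fox: fox > eel → go right; fox < hog → go left; fox > elk → go right. Place as right child of elk.
Insert kit: kit > eel → go right; kit > hog → go right. Place as right child of hog.

Leaves: asp, doe, fox, kit — 4 in total.

4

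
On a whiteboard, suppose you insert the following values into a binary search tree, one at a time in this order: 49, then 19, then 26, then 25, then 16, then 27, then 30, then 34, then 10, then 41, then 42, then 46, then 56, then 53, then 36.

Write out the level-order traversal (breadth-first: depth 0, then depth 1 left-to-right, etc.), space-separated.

Resulting structure (node: left, right):
  49: L=19, R=56
  19: L=16, R=26
  26: L=25, R=27
  25: L=–, R=–
  16: L=10, R=–
  27: L=–, R=30
  30: L=–, R=34
  34: L=–, R=41
  10: L=–, R=–
  41: L=36, R=42
  42: L=–, R=46
  46: L=–, R=–
  56: L=53, R=–
  53: L=–, R=–
  36: L=–, R=–

49 19 56 16 26 53 10 25 27 30 34 41 36 42 46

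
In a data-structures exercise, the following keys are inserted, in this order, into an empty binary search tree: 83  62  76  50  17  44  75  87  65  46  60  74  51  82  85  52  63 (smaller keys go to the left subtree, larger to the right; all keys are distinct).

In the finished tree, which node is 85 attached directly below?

83: root
62: left child of 83 (depth 1)
76: right child of 62 (depth 2)
50: left child of 62 (depth 2)
17: left child of 50 (depth 3)
44: right child of 17 (depth 4)
75: left child of 76 (depth 3)
87: right child of 83 (depth 1)
65: left child of 75 (depth 4)
46: right child of 44 (depth 5)
60: right child of 50 (depth 3)
74: right child of 65 (depth 5)
51: left child of 60 (depth 4)
82: right child of 76 (depth 3)
85: left child of 87 (depth 2)
52: right child of 51 (depth 5)
63: left child of 65 (depth 5)

87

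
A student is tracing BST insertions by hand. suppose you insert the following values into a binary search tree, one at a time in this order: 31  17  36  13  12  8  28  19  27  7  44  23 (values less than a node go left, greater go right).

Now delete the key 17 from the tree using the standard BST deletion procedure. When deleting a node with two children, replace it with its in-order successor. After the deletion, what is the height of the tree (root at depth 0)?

5

Insert 31: tree is empty, so 31 becomes the root.
Insert 17: 17 < 31 → go left. Place as left child of 31.
Insert 36: 36 > 31 → go right. Place as right child of 31.
Insert 13: 13 < 31 → go left; 13 < 17 → go left. Place as left child of 17.
Insert 12: 12 < 31 → go left; 12 < 17 → go left; 12 < 13 → go left. Place as left child of 13.
Insert 8: 8 < 31 → go left; 8 < 17 → go left; 8 < 13 → go left; 8 < 12 → go left. Place as left child of 12.
Insert 28: 28 < 31 → go left; 28 > 17 → go right. Place as right child of 17.
Insert 19: 19 < 31 → go left; 19 > 17 → go right; 19 < 28 → go left. Place as left child of 28.
Insert 27: 27 < 31 → go left; 27 > 17 → go right; 27 < 28 → go left; 27 > 19 → go right. Place as right child of 19.
Insert 7: 7 < 31 → go left; 7 < 17 → go left; 7 < 13 → go left; 7 < 12 → go left; 7 < 8 → go left. Place as left child of 8.
Insert 44: 44 > 31 → go right; 44 > 36 → go right. Place as right child of 36.
Insert 23: 23 < 31 → go left; 23 > 17 → go right; 23 < 28 → go left; 23 > 19 → go right; 23 < 27 → go left. Place as left child of 27.

Delete 17 (two children — replace with in-order successor).
After deletion, deepest node is 7 at depth 5.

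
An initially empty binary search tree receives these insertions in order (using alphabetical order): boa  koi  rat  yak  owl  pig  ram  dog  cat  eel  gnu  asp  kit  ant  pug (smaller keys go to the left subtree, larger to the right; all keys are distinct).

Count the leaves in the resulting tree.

5

Resulting structure (node: left, right):
  boa: L=asp, R=koi
  koi: L=dog, R=rat
  rat: L=owl, R=yak
  yak: L=–, R=–
  owl: L=–, R=pig
  pig: L=–, R=ram
  ram: L=pug, R=–
  dog: L=cat, R=eel
  cat: L=–, R=–
  eel: L=–, R=gnu
  gnu: L=–, R=kit
  asp: L=ant, R=–
  kit: L=–, R=–
  ant: L=–, R=–
  pug: L=–, R=–

Leaves: ant, cat, kit, pug, yak — 5 in total.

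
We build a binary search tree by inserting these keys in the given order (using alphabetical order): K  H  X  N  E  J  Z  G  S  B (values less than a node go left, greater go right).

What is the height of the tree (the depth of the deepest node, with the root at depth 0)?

Insert K: tree is empty, so K becomes the root.
Insert H: H < K → go left. Place as left child of K.
Insert X: X > K → go right. Place as right child of K.
Insert N: N > K → go right; N < X → go left. Place as left child of X.
Insert E: E < K → go left; E < H → go left. Place as left child of H.
Insert J: J < K → go left; J > H → go right. Place as right child of H.
Insert Z: Z > K → go right; Z > X → go right. Place as right child of X.
Insert G: G < K → go left; G < H → go left; G > E → go right. Place as right child of E.
Insert S: S > K → go right; S < X → go left; S > N → go right. Place as right child of N.
Insert B: B < K → go left; B < H → go left; B < E → go left. Place as left child of E.

The deepest node is G at depth 3.

3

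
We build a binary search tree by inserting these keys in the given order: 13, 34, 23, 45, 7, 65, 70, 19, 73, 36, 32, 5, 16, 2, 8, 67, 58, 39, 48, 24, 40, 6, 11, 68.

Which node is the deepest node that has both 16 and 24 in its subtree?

Insert 13: tree is empty, so 13 becomes the root.
Insert 34: 34 > 13 → go right. Place as right child of 13.
Insert 23: 23 > 13 → go right; 23 < 34 → go left. Place as left child of 34.
Insert 45: 45 > 13 → go right; 45 > 34 → go right. Place as right child of 34.
Insert 7: 7 < 13 → go left. Place as left child of 13.
Insert 65: 65 > 13 → go right; 65 > 34 → go right; 65 > 45 → go right. Place as right child of 45.
Insert 70: 70 > 13 → go right; 70 > 34 → go right; 70 > 45 → go right; 70 > 65 → go right. Place as right child of 65.
Insert 19: 19 > 13 → go right; 19 < 34 → go left; 19 < 23 → go left. Place as left child of 23.
Insert 73: 73 > 13 → go right; 73 > 34 → go right; 73 > 45 → go right; 73 > 65 → go right; 73 > 70 → go right. Place as right child of 70.
Insert 36: 36 > 13 → go right; 36 > 34 → go right; 36 < 45 → go left. Place as left child of 45.
Insert 32: 32 > 13 → go right; 32 < 34 → go left; 32 > 23 → go right. Place as right child of 23.
Insert 5: 5 < 13 → go left; 5 < 7 → go left. Place as left child of 7.
Insert 16: 16 > 13 → go right; 16 < 34 → go left; 16 < 23 → go left; 16 < 19 → go left. Place as left child of 19.
Insert 2: 2 < 13 → go left; 2 < 7 → go left; 2 < 5 → go left. Place as left child of 5.
Insert 8: 8 < 13 → go left; 8 > 7 → go right. Place as right child of 7.
Insert 67: 67 > 13 → go right; 67 > 34 → go right; 67 > 45 → go right; 67 > 65 → go right; 67 < 70 → go left. Place as left child of 70.
Insert 58: 58 > 13 → go right; 58 > 34 → go right; 58 > 45 → go right; 58 < 65 → go left. Place as left child of 65.
Insert 39: 39 > 13 → go right; 39 > 34 → go right; 39 < 45 → go left; 39 > 36 → go right. Place as right child of 36.
Insert 48: 48 > 13 → go right; 48 > 34 → go right; 48 > 45 → go right; 48 < 65 → go left; 48 < 58 → go left. Place as left child of 58.
Insert 24: 24 > 13 → go right; 24 < 34 → go left; 24 > 23 → go right; 24 < 32 → go left. Place as left child of 32.
Insert 40: 40 > 13 → go right; 40 > 34 → go right; 40 < 45 → go left; 40 > 36 → go right; 40 > 39 → go right. Place as right child of 39.
Insert 6: 6 < 13 → go left; 6 < 7 → go left; 6 > 5 → go right. Place as right child of 5.
Insert 11: 11 < 13 → go left; 11 > 7 → go right; 11 > 8 → go right. Place as right child of 8.
Insert 68: 68 > 13 → go right; 68 > 34 → go right; 68 > 45 → go right; 68 > 65 → go right; 68 < 70 → go left; 68 > 67 → go right. Place as right child of 67.

Path to 16: 13 → 34 → 23 → 19 → 16
Path to 24: 13 → 34 → 23 → 32 → 24
The paths share a prefix ending at 23, then split left and right.

23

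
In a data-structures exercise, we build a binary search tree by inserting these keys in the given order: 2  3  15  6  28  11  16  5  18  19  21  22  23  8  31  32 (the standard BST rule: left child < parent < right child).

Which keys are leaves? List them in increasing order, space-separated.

5 8 23 32

Insert 2: tree is empty, so 2 becomes the root.
Insert 3: 3 > 2 → go right. Place as right child of 2.
Insert 15: 15 > 2 → go right; 15 > 3 → go right. Place as right child of 3.
Insert 6: 6 > 2 → go right; 6 > 3 → go right; 6 < 15 → go left. Place as left child of 15.
Insert 28: 28 > 2 → go right; 28 > 3 → go right; 28 > 15 → go right. Place as right child of 15.
Insert 11: 11 > 2 → go right; 11 > 3 → go right; 11 < 15 → go left; 11 > 6 → go right. Place as right child of 6.
Insert 16: 16 > 2 → go right; 16 > 3 → go right; 16 > 15 → go right; 16 < 28 → go left. Place as left child of 28.
Insert 5: 5 > 2 → go right; 5 > 3 → go right; 5 < 15 → go left; 5 < 6 → go left. Place as left child of 6.
Insert 18: 18 > 2 → go right; 18 > 3 → go right; 18 > 15 → go right; 18 < 28 → go left; 18 > 16 → go right. Place as right child of 16.
Insert 19: 19 > 2 → go right; 19 > 3 → go right; 19 > 15 → go right; 19 < 28 → go left; 19 > 16 → go right; 19 > 18 → go right. Place as right child of 18.
Insert 21: 21 > 2 → go right; 21 > 3 → go right; 21 > 15 → go right; 21 < 28 → go left; 21 > 16 → go right; 21 > 18 → go right; 21 > 19 → go right. Place as right child of 19.
Insert 22: 22 > 2 → go right; 22 > 3 → go right; 22 > 15 → go right; 22 < 28 → go left; 22 > 16 → go right; 22 > 18 → go right; 22 > 19 → go right; 22 > 21 → go right. Place as right child of 21.
Insert 23: 23 > 2 → go right; 23 > 3 → go right; 23 > 15 → go right; 23 < 28 → go left; 23 > 16 → go right; 23 > 18 → go right; 23 > 19 → go right; 23 > 21 → go right; 23 > 22 → go right. Place as right child of 22.
Insert 8: 8 > 2 → go right; 8 > 3 → go right; 8 < 15 → go left; 8 > 6 → go right; 8 < 11 → go left. Place as left child of 11.
Insert 31: 31 > 2 → go right; 31 > 3 → go right; 31 > 15 → go right; 31 > 28 → go right. Place as right child of 28.
Insert 32: 32 > 2 → go right; 32 > 3 → go right; 32 > 15 → go right; 32 > 28 → go right; 32 > 31 → go right. Place as right child of 31.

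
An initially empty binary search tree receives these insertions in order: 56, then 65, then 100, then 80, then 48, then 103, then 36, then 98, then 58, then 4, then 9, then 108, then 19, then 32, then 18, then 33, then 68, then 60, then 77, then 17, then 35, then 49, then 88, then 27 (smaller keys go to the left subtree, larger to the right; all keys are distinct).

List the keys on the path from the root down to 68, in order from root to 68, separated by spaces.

56 65 100 80 68

Insert 56: tree is empty, so 56 becomes the root.
Insert 65: 65 > 56 → go right. Place as right child of 56.
Insert 100: 100 > 56 → go right; 100 > 65 → go right. Place as right child of 65.
Insert 80: 80 > 56 → go right; 80 > 65 → go right; 80 < 100 → go left. Place as left child of 100.
Insert 48: 48 < 56 → go left. Place as left child of 56.
Insert 103: 103 > 56 → go right; 103 > 65 → go right; 103 > 100 → go right. Place as right child of 100.
Insert 36: 36 < 56 → go left; 36 < 48 → go left. Place as left child of 48.
Insert 98: 98 > 56 → go right; 98 > 65 → go right; 98 < 100 → go left; 98 > 80 → go right. Place as right child of 80.
Insert 58: 58 > 56 → go right; 58 < 65 → go left. Place as left child of 65.
Insert 4: 4 < 56 → go left; 4 < 48 → go left; 4 < 36 → go left. Place as left child of 36.
Insert 9: 9 < 56 → go left; 9 < 48 → go left; 9 < 36 → go left; 9 > 4 → go right. Place as right child of 4.
Insert 108: 108 > 56 → go right; 108 > 65 → go right; 108 > 100 → go right; 108 > 103 → go right. Place as right child of 103.
Insert 19: 19 < 56 → go left; 19 < 48 → go left; 19 < 36 → go left; 19 > 4 → go right; 19 > 9 → go right. Place as right child of 9.
Insert 32: 32 < 56 → go left; 32 < 48 → go left; 32 < 36 → go left; 32 > 4 → go right; 32 > 9 → go right; 32 > 19 → go right. Place as right child of 19.
Insert 18: 18 < 56 → go left; 18 < 48 → go left; 18 < 36 → go left; 18 > 4 → go right; 18 > 9 → go right; 18 < 19 → go left. Place as left child of 19.
Insert 33: 33 < 56 → go left; 33 < 48 → go left; 33 < 36 → go left; 33 > 4 → go right; 33 > 9 → go right; 33 > 19 → go right; 33 > 32 → go right. Place as right child of 32.
Insert 68: 68 > 56 → go right; 68 > 65 → go right; 68 < 100 → go left; 68 < 80 → go left. Place as left child of 80.
Insert 60: 60 > 56 → go right; 60 < 65 → go left; 60 > 58 → go right. Place as right child of 58.
Insert 77: 77 > 56 → go right; 77 > 65 → go right; 77 < 100 → go left; 77 < 80 → go left; 77 > 68 → go right. Place as right child of 68.
Insert 17: 17 < 56 → go left; 17 < 48 → go left; 17 < 36 → go left; 17 > 4 → go right; 17 > 9 → go right; 17 < 19 → go left; 17 < 18 → go left. Place as left child of 18.
Insert 35: 35 < 56 → go left; 35 < 48 → go left; 35 < 36 → go left; 35 > 4 → go right; 35 > 9 → go right; 35 > 19 → go right; 35 > 32 → go right; 35 > 33 → go right. Place as right child of 33.
Insert 49: 49 < 56 → go left; 49 > 48 → go right. Place as right child of 48.
Insert 88: 88 > 56 → go right; 88 > 65 → go right; 88 < 100 → go left; 88 > 80 → go right; 88 < 98 → go left. Place as left child of 98.
Insert 27: 27 < 56 → go left; 27 < 48 → go left; 27 < 36 → go left; 27 > 4 → go right; 27 > 9 → go right; 27 > 19 → go right; 27 < 32 → go left. Place as left child of 32.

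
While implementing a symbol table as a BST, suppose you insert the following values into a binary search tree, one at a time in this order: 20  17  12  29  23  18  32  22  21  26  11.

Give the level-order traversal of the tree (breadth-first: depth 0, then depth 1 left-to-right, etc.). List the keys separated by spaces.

20 17 29 12 18 23 32 11 22 26 21

Insert 20: tree is empty, so 20 becomes the root.
Insert 17: 17 < 20 → go left. Place as left child of 20.
Insert 12: 12 < 20 → go left; 12 < 17 → go left. Place as left child of 17.
Insert 29: 29 > 20 → go right. Place as right child of 20.
Insert 23: 23 > 20 → go right; 23 < 29 → go left. Place as left child of 29.
Insert 18: 18 < 20 → go left; 18 > 17 → go right. Place as right child of 17.
Insert 32: 32 > 20 → go right; 32 > 29 → go right. Place as right child of 29.
Insert 22: 22 > 20 → go right; 22 < 29 → go left; 22 < 23 → go left. Place as left child of 23.
Insert 21: 21 > 20 → go right; 21 < 29 → go left; 21 < 23 → go left; 21 < 22 → go left. Place as left child of 22.
Insert 26: 26 > 20 → go right; 26 < 29 → go left; 26 > 23 → go right. Place as right child of 23.
Insert 11: 11 < 20 → go left; 11 < 17 → go left; 11 < 12 → go left. Place as left child of 12.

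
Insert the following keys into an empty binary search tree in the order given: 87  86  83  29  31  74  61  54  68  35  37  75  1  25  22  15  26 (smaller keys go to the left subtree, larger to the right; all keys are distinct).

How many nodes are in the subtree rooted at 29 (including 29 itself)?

14

87: root
86: left child of 87 (depth 1)
83: left child of 86 (depth 2)
29: left child of 83 (depth 3)
31: right child of 29 (depth 4)
74: right child of 31 (depth 5)
61: left child of 74 (depth 6)
54: left child of 61 (depth 7)
68: right child of 61 (depth 7)
35: left child of 54 (depth 8)
37: right child of 35 (depth 9)
75: right child of 74 (depth 6)
1: left child of 29 (depth 4)
25: right child of 1 (depth 5)
22: left child of 25 (depth 6)
15: left child of 22 (depth 7)
26: right child of 25 (depth 6)

Subtree rooted at 29 contains: 29, 1, 25, 22, 15, 26, 31, 74, 61, 54, 35, 37, 68, 75 — 14 nodes.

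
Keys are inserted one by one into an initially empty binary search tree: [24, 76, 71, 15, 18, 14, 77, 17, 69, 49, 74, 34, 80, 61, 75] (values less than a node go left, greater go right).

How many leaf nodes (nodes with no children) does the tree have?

Insert 24: tree is empty, so 24 becomes the root.
Insert 76: 76 > 24 → go right. Place as right child of 24.
Insert 71: 71 > 24 → go right; 71 < 76 → go left. Place as left child of 76.
Insert 15: 15 < 24 → go left. Place as left child of 24.
Insert 18: 18 < 24 → go left; 18 > 15 → go right. Place as right child of 15.
Insert 14: 14 < 24 → go left; 14 < 15 → go left. Place as left child of 15.
Insert 77: 77 > 24 → go right; 77 > 76 → go right. Place as right child of 76.
Insert 17: 17 < 24 → go left; 17 > 15 → go right; 17 < 18 → go left. Place as left child of 18.
Insert 69: 69 > 24 → go right; 69 < 76 → go left; 69 < 71 → go left. Place as left child of 71.
Insert 49: 49 > 24 → go right; 49 < 76 → go left; 49 < 71 → go left; 49 < 69 → go left. Place as left child of 69.
Insert 74: 74 > 24 → go right; 74 < 76 → go left; 74 > 71 → go right. Place as right child of 71.
Insert 34: 34 > 24 → go right; 34 < 76 → go left; 34 < 71 → go left; 34 < 69 → go left; 34 < 49 → go left. Place as left child of 49.
Insert 80: 80 > 24 → go right; 80 > 76 → go right; 80 > 77 → go right. Place as right child of 77.
Insert 61: 61 > 24 → go right; 61 < 76 → go left; 61 < 71 → go left; 61 < 69 → go left; 61 > 49 → go right. Place as right child of 49.
Insert 75: 75 > 24 → go right; 75 < 76 → go left; 75 > 71 → go right; 75 > 74 → go right. Place as right child of 74.

Leaves: 14, 17, 34, 61, 75, 80 — 6 in total.

6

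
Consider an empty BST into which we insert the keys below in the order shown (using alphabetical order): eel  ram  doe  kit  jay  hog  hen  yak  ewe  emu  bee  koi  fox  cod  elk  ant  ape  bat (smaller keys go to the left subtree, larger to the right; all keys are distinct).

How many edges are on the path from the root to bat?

eel: root
ram: right child of eel (depth 1)
doe: left child of eel (depth 1)
kit: left child of ram (depth 2)
jay: left child of kit (depth 3)
hog: left child of jay (depth 4)
hen: left child of hog (depth 5)
yak: right child of ram (depth 2)
ewe: left child of hen (depth 6)
emu: left child of ewe (depth 7)
bee: left child of doe (depth 2)
koi: right child of kit (depth 3)
fox: right child of ewe (depth 7)
cod: right child of bee (depth 3)
elk: left child of emu (depth 8)
ant: left child of bee (depth 3)
ape: right child of ant (depth 4)
bat: right child of ape (depth 5)

Path to bat: eel → doe → bee → ant → ape → bat, which is 5 edges.

5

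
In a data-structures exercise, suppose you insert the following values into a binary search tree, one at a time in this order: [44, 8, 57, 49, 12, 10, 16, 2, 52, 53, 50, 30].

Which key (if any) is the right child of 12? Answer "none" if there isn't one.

16

Insert 44: tree is empty, so 44 becomes the root.
Insert 8: 8 < 44 → go left. Place as left child of 44.
Insert 57: 57 > 44 → go right. Place as right child of 44.
Insert 49: 49 > 44 → go right; 49 < 57 → go left. Place as left child of 57.
Insert 12: 12 < 44 → go left; 12 > 8 → go right. Place as right child of 8.
Insert 10: 10 < 44 → go left; 10 > 8 → go right; 10 < 12 → go left. Place as left child of 12.
Insert 16: 16 < 44 → go left; 16 > 8 → go right; 16 > 12 → go right. Place as right child of 12.
Insert 2: 2 < 44 → go left; 2 < 8 → go left. Place as left child of 8.
Insert 52: 52 > 44 → go right; 52 < 57 → go left; 52 > 49 → go right. Place as right child of 49.
Insert 53: 53 > 44 → go right; 53 < 57 → go left; 53 > 49 → go right; 53 > 52 → go right. Place as right child of 52.
Insert 50: 50 > 44 → go right; 50 < 57 → go left; 50 > 49 → go right; 50 < 52 → go left. Place as left child of 52.
Insert 30: 30 < 44 → go left; 30 > 8 → go right; 30 > 12 → go right; 30 > 16 → go right. Place as right child of 16.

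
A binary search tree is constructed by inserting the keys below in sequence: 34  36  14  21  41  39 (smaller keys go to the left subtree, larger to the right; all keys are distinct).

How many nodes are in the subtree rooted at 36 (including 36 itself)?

Insert 34: tree is empty, so 34 becomes the root.
Insert 36: 36 > 34 → go right. Place as right child of 34.
Insert 14: 14 < 34 → go left. Place as left child of 34.
Insert 21: 21 < 34 → go left; 21 > 14 → go right. Place as right child of 14.
Insert 41: 41 > 34 → go right; 41 > 36 → go right. Place as right child of 36.
Insert 39: 39 > 34 → go right; 39 > 36 → go right; 39 < 41 → go left. Place as left child of 41.

Subtree rooted at 36 contains: 36, 41, 39 — 3 nodes.

3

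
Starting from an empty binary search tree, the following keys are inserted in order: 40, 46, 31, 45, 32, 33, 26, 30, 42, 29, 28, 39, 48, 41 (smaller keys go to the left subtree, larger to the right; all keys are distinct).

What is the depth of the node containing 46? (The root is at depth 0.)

Insert 40: tree is empty, so 40 becomes the root.
Insert 46: 46 > 40 → go right. Place as right child of 40.
Insert 31: 31 < 40 → go left. Place as left child of 40.
Insert 45: 45 > 40 → go right; 45 < 46 → go left. Place as left child of 46.
Insert 32: 32 < 40 → go left; 32 > 31 → go right. Place as right child of 31.
Insert 33: 33 < 40 → go left; 33 > 31 → go right; 33 > 32 → go right. Place as right child of 32.
Insert 26: 26 < 40 → go left; 26 < 31 → go left. Place as left child of 31.
Insert 30: 30 < 40 → go left; 30 < 31 → go left; 30 > 26 → go right. Place as right child of 26.
Insert 42: 42 > 40 → go right; 42 < 46 → go left; 42 < 45 → go left. Place as left child of 45.
Insert 29: 29 < 40 → go left; 29 < 31 → go left; 29 > 26 → go right; 29 < 30 → go left. Place as left child of 30.
Insert 28: 28 < 40 → go left; 28 < 31 → go left; 28 > 26 → go right; 28 < 30 → go left; 28 < 29 → go left. Place as left child of 29.
Insert 39: 39 < 40 → go left; 39 > 31 → go right; 39 > 32 → go right; 39 > 33 → go right. Place as right child of 33.
Insert 48: 48 > 40 → go right; 48 > 46 → go right. Place as right child of 46.
Insert 41: 41 > 40 → go right; 41 < 46 → go left; 41 < 45 → go left; 41 < 42 → go left. Place as left child of 42.

Path to 46: 40 → 46, which is 1 edge.

1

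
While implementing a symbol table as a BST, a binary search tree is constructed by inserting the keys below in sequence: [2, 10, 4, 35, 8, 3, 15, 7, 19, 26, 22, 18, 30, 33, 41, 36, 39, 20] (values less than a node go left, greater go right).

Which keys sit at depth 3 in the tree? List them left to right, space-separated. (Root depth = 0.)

3 8 15 41

2: root
10: right child of 2 (depth 1)
4: left child of 10 (depth 2)
35: right child of 10 (depth 2)
8: right child of 4 (depth 3)
3: left child of 4 (depth 3)
15: left child of 35 (depth 3)
7: left child of 8 (depth 4)
19: right child of 15 (depth 4)
26: right child of 19 (depth 5)
22: left child of 26 (depth 6)
18: left child of 19 (depth 5)
30: right child of 26 (depth 6)
33: right child of 30 (depth 7)
41: right child of 35 (depth 3)
36: left child of 41 (depth 4)
39: right child of 36 (depth 5)
20: left child of 22 (depth 7)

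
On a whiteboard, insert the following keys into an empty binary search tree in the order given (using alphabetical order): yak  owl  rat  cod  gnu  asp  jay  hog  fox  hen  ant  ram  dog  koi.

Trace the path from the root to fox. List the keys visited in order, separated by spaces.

yak: root
owl: left child of yak (depth 1)
rat: right child of owl (depth 2)
cod: left child of owl (depth 2)
gnu: right child of cod (depth 3)
asp: left child of cod (depth 3)
jay: right child of gnu (depth 4)
hog: left child of jay (depth 5)
fox: left child of gnu (depth 4)
hen: left child of hog (depth 6)
ant: left child of asp (depth 4)
ram: left child of rat (depth 3)
dog: left child of fox (depth 5)
koi: right child of jay (depth 5)

yak owl cod gnu fox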